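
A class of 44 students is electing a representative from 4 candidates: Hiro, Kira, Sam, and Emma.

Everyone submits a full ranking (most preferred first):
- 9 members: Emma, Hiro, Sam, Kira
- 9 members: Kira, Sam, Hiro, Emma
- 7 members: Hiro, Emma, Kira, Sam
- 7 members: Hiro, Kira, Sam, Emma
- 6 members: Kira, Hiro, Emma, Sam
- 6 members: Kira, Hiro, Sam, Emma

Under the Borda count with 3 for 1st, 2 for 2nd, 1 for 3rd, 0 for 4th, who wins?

Hiro: 9×2 + 9×1 + 7×3 + 7×3 + 6×2 + 6×2 = 93
Kira: 9×0 + 9×3 + 7×1 + 7×2 + 6×3 + 6×3 = 84
Sam: 9×1 + 9×2 + 7×0 + 7×1 + 6×0 + 6×1 = 40
Emma: 9×3 + 9×0 + 7×2 + 7×0 + 6×1 + 6×0 = 47

Hiro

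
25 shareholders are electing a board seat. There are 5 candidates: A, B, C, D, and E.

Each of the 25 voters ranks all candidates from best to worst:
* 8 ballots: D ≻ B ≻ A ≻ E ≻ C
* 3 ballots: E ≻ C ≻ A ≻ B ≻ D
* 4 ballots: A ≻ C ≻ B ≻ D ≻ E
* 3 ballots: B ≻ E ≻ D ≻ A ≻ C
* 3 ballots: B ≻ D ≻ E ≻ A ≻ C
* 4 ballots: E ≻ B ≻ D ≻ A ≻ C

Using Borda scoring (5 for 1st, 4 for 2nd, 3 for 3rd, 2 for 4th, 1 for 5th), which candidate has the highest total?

B

A: 8×3 + 3×3 + 4×5 + 3×2 + 3×2 + 4×2 = 73
B: 8×4 + 3×2 + 4×3 + 3×5 + 3×5 + 4×4 = 96
C: 8×1 + 3×4 + 4×4 + 3×1 + 3×1 + 4×1 = 46
D: 8×5 + 3×1 + 4×2 + 3×3 + 3×4 + 4×3 = 84
E: 8×2 + 3×5 + 4×1 + 3×4 + 3×3 + 4×5 = 76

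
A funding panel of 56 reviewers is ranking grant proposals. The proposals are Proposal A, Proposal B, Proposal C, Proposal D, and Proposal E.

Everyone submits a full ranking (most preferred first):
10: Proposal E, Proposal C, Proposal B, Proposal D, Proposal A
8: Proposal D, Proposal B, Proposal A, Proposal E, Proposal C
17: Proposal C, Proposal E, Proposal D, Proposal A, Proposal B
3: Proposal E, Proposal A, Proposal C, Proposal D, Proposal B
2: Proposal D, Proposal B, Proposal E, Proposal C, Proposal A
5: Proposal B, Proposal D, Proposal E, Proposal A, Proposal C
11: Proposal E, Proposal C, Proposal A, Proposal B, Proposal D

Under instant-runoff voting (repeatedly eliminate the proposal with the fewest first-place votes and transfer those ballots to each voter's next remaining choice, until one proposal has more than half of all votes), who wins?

Proposal E

Round 1: Proposal A 0, Proposal B 5, Proposal C 17, Proposal D 10, Proposal E 24. Proposal A eliminated.
Round 2: Proposal B 5, Proposal C 17, Proposal D 10, Proposal E 24. Proposal B eliminated.
Round 3: Proposal C 17, Proposal D 15, Proposal E 24. Proposal D eliminated.
Round 4: Proposal C 17, Proposal E 39. Proposal E has a majority (≥29).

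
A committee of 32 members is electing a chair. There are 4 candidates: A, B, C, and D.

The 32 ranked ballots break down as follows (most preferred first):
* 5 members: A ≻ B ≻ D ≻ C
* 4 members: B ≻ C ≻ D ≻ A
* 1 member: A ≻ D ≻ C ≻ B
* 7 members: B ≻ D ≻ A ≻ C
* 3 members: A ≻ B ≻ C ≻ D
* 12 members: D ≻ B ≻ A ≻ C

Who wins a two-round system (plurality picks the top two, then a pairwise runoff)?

B

Round 1 first-place votes: A 9, B 11, C 0, D 12. D and B advance.
Runoff: D is ranked above B on 13 ballots, B above D on 19.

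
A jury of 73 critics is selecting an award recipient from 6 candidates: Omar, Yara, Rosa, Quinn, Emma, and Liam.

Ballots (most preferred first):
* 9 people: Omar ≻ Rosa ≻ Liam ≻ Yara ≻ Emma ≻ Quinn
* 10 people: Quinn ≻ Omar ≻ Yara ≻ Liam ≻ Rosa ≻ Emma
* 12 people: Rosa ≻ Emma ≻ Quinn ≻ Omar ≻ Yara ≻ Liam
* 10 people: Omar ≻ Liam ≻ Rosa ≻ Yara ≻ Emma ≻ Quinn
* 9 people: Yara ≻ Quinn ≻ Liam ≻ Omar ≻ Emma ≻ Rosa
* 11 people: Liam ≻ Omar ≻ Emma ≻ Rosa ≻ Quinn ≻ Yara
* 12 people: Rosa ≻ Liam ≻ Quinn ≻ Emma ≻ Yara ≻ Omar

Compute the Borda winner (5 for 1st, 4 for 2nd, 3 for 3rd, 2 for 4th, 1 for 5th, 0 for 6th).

Omar: 9×5 + 10×4 + 12×2 + 10×5 + 9×2 + 11×4 + 12×0 = 221
Yara: 9×2 + 10×3 + 12×1 + 10×2 + 9×5 + 11×0 + 12×1 = 137
Rosa: 9×4 + 10×1 + 12×5 + 10×3 + 9×0 + 11×2 + 12×5 = 218
Quinn: 9×0 + 10×5 + 12×3 + 10×0 + 9×4 + 11×1 + 12×3 = 169
Emma: 9×1 + 10×0 + 12×4 + 10×1 + 9×1 + 11×3 + 12×2 = 133
Liam: 9×3 + 10×2 + 12×0 + 10×4 + 9×3 + 11×5 + 12×4 = 217

Omar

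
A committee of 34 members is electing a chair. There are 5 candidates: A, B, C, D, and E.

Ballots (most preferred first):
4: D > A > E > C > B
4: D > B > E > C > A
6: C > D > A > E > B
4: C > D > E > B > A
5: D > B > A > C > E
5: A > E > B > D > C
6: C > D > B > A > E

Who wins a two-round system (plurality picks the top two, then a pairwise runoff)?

Round 1 first-place votes: A 5, B 0, C 16, D 13, E 0. C and D advance.
Runoff: C is ranked above D on 16 ballots, D above C on 18.

D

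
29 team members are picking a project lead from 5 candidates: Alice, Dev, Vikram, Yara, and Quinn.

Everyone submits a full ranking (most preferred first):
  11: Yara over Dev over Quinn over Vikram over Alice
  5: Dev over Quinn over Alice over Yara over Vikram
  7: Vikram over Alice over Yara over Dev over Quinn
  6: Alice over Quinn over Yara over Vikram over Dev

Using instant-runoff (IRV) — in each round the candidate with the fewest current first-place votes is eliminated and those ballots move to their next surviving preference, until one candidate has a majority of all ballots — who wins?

Alice

Round 1: Alice 6, Dev 5, Vikram 7, Yara 11, Quinn 0. Quinn eliminated.
Round 2: Alice 6, Dev 5, Vikram 7, Yara 11. Dev eliminated.
Round 3: Alice 11, Vikram 7, Yara 11. Vikram eliminated.
Round 4: Alice 18, Yara 11. Alice has a majority (≥15).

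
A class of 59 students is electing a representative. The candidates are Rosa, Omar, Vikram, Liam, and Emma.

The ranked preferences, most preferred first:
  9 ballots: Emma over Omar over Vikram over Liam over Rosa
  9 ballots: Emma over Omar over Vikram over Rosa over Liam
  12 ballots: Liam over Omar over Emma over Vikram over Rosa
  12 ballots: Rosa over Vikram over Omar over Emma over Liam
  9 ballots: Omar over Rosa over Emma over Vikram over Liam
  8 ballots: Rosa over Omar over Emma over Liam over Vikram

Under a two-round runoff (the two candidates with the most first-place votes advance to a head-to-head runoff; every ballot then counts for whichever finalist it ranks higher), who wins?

Emma

Round 1 first-place votes: Rosa 20, Omar 9, Vikram 0, Liam 12, Emma 18. Rosa and Emma advance.
Runoff: Rosa is ranked above Emma on 29 ballots, Emma above Rosa on 30.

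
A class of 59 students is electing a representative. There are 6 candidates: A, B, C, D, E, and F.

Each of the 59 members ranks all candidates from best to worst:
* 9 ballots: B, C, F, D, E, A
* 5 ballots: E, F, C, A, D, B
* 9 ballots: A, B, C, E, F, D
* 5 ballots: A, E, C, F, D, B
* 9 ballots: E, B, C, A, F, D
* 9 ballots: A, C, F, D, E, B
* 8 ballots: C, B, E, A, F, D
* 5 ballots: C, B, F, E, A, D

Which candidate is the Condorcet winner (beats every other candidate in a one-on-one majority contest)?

C

C vs A: 36–23
C vs B: 32–27
C vs D: 59–0
C vs E: 40–19
C vs F: 54–5
C beats every other candidate.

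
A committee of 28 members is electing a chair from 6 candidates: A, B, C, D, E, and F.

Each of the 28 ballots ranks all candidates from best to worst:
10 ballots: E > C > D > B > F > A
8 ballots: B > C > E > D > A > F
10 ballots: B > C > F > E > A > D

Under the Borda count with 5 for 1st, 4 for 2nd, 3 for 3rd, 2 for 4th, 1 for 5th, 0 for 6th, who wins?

C

A: 10×0 + 8×1 + 10×1 = 18
B: 10×2 + 8×5 + 10×5 = 110
C: 10×4 + 8×4 + 10×4 = 112
D: 10×3 + 8×2 + 10×0 = 46
E: 10×5 + 8×3 + 10×2 = 94
F: 10×1 + 8×0 + 10×3 = 40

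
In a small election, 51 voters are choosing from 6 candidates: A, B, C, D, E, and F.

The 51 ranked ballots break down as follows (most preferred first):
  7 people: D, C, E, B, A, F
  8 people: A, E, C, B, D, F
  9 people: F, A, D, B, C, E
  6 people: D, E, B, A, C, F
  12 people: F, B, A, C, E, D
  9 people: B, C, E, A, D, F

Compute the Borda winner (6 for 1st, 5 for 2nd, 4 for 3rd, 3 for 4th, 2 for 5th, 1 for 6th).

B

A: 7×2 + 8×6 + 9×5 + 6×3 + 12×4 + 9×3 = 200
B: 7×3 + 8×3 + 9×3 + 6×4 + 12×5 + 9×6 = 210
C: 7×5 + 8×4 + 9×2 + 6×2 + 12×3 + 9×5 = 178
D: 7×6 + 8×2 + 9×4 + 6×6 + 12×1 + 9×2 = 160
E: 7×4 + 8×5 + 9×1 + 6×5 + 12×2 + 9×4 = 167
F: 7×1 + 8×1 + 9×6 + 6×1 + 12×6 + 9×1 = 156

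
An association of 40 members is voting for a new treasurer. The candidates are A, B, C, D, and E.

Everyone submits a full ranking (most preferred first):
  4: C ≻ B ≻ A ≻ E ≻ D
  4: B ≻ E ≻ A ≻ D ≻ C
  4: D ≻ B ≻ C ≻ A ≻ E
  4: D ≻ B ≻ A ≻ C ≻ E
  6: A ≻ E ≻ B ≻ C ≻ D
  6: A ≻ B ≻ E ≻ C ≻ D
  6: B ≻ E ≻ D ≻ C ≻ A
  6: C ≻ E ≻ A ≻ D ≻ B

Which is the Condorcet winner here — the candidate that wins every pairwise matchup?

B

B vs A: 22–18
B vs C: 30–10
B vs D: 26–14
B vs E: 28–12
B beats every other candidate.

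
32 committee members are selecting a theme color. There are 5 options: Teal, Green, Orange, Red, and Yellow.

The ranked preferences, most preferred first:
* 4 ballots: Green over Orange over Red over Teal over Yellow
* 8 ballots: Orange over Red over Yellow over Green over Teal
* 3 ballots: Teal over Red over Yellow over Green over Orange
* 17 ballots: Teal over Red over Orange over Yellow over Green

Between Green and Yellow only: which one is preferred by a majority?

Yellow

Green is ranked above Yellow on 4 ballots; Yellow above Green on 28.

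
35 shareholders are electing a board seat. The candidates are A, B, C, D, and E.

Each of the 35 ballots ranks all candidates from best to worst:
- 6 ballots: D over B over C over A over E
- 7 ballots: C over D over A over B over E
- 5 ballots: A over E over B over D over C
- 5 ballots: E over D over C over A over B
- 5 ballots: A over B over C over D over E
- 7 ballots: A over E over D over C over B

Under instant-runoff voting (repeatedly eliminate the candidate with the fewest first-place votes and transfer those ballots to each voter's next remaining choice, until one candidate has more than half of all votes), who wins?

D

Round 1: A 17, B 0, C 7, D 6, E 5. B eliminated.
Round 2: A 17, C 7, D 6, E 5. E eliminated.
Round 3: A 17, C 7, D 11. C eliminated.
Round 4: A 17, D 18. D has a majority (≥18).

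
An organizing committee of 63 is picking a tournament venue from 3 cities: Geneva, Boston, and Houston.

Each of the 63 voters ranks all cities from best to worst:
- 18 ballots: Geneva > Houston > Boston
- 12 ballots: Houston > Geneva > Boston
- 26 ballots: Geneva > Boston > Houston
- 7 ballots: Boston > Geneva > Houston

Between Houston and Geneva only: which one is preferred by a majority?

Geneva

Houston is ranked above Geneva on 12 ballots; Geneva above Houston on 51.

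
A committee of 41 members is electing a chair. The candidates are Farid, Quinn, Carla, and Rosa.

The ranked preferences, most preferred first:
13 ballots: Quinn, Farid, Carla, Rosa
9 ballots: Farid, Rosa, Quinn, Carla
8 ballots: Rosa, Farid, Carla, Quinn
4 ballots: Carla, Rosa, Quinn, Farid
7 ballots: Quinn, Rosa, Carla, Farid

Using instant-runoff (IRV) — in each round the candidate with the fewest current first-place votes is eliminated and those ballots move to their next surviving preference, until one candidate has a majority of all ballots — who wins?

Rosa

Round 1: Farid 9, Quinn 20, Carla 4, Rosa 8. Carla eliminated.
Round 2: Farid 9, Quinn 20, Rosa 12. Farid eliminated.
Round 3: Quinn 20, Rosa 21. Rosa has a majority (≥21).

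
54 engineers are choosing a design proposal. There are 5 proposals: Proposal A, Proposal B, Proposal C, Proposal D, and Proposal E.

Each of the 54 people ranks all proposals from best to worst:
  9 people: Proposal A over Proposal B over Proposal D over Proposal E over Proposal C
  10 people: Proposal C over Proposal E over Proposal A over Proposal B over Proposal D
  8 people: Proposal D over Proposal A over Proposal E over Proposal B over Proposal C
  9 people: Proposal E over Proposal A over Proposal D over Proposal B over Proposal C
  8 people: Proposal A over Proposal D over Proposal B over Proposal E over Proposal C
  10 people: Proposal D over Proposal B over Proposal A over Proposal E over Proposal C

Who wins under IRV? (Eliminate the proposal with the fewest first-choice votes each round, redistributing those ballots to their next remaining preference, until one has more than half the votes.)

Proposal A

Round 1: Proposal A 17, Proposal B 0, Proposal C 10, Proposal D 18, Proposal E 9. Proposal B eliminated.
Round 2: Proposal A 17, Proposal C 10, Proposal D 18, Proposal E 9. Proposal E eliminated.
Round 3: Proposal A 26, Proposal C 10, Proposal D 18. Proposal C eliminated.
Round 4: Proposal A 36, Proposal D 18. Proposal A has a majority (≥28).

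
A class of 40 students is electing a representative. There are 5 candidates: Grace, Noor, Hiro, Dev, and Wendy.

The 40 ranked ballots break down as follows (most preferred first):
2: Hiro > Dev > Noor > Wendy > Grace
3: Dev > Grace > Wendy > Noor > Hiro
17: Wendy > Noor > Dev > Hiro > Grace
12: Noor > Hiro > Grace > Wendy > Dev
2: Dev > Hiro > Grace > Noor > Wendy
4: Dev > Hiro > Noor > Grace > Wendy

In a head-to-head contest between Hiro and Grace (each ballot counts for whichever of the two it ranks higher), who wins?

Hiro is ranked above Grace on 37 ballots; Grace above Hiro on 3.

Hiro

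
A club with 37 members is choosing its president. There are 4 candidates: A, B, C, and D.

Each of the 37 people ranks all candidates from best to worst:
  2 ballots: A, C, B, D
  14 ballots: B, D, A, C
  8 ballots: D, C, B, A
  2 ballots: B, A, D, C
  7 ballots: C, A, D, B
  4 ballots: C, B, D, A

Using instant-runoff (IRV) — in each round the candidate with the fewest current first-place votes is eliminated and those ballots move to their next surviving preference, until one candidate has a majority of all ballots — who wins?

Round 1: A 2, B 16, C 11, D 8. A eliminated.
Round 2: B 16, C 13, D 8. D eliminated.
Round 3: B 16, C 21. C has a majority (≥19).

C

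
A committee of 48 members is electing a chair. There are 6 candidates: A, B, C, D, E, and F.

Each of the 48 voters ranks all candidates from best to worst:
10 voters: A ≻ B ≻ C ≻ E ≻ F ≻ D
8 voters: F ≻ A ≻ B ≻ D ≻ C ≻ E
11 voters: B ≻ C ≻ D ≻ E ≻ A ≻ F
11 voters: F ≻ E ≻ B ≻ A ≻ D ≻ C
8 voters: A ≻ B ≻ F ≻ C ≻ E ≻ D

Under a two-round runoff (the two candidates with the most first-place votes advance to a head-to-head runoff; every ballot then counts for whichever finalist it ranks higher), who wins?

A

Round 1 first-place votes: A 18, B 11, C 0, D 0, E 0, F 19. F and A advance.
Runoff: F is ranked above A on 19 ballots, A above F on 29.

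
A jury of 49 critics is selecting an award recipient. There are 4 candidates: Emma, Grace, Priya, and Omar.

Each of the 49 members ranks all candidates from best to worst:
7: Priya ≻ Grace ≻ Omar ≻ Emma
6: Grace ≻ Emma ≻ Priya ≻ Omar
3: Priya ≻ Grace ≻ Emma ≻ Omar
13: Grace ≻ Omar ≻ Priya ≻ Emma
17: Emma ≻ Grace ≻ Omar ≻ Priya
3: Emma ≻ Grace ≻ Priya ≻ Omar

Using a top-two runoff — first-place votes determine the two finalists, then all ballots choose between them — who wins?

Grace

Round 1 first-place votes: Emma 20, Grace 19, Priya 10, Omar 0. Emma and Grace advance.
Runoff: Emma is ranked above Grace on 20 ballots, Grace above Emma on 29.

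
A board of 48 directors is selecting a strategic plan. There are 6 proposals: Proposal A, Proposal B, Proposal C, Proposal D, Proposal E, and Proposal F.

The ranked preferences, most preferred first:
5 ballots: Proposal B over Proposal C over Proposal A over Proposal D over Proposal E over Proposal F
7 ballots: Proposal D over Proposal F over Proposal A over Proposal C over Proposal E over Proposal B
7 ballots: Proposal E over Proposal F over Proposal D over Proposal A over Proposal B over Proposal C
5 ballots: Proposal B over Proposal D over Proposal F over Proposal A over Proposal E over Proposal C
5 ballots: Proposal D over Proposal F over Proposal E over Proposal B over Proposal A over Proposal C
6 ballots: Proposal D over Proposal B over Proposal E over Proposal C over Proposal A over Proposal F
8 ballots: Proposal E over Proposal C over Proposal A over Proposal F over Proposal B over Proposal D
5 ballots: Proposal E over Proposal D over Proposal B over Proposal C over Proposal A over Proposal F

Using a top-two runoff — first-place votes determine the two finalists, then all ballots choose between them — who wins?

Round 1 first-place votes: Proposal A 0, Proposal B 10, Proposal C 0, Proposal D 18, Proposal E 20, Proposal F 0. Proposal E and Proposal D advance.
Runoff: Proposal E is ranked above Proposal D on 20 ballots, Proposal D above Proposal E on 28.

Proposal D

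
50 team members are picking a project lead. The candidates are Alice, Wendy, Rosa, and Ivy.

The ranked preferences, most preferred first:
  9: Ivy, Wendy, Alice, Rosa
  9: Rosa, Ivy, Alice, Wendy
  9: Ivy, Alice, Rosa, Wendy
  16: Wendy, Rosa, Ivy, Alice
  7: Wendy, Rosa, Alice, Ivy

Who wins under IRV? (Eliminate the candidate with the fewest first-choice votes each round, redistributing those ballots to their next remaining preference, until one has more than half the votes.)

Ivy

Round 1: Alice 0, Wendy 23, Rosa 9, Ivy 18. Alice eliminated.
Round 2: Wendy 23, Rosa 9, Ivy 18. Rosa eliminated.
Round 3: Wendy 23, Ivy 27. Ivy has a majority (≥26).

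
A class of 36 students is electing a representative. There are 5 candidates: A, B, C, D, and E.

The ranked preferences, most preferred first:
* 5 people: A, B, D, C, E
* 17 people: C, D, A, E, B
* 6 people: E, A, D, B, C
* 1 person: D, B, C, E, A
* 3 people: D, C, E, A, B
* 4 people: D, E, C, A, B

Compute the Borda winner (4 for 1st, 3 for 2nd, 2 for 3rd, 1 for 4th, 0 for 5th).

D

A: 5×4 + 17×2 + 6×3 + 1×0 + 3×1 + 4×1 = 79
B: 5×3 + 17×0 + 6×1 + 1×3 + 3×0 + 4×0 = 24
C: 5×1 + 17×4 + 6×0 + 1×2 + 3×3 + 4×2 = 92
D: 5×2 + 17×3 + 6×2 + 1×4 + 3×4 + 4×4 = 105
E: 5×0 + 17×1 + 6×4 + 1×1 + 3×2 + 4×3 = 60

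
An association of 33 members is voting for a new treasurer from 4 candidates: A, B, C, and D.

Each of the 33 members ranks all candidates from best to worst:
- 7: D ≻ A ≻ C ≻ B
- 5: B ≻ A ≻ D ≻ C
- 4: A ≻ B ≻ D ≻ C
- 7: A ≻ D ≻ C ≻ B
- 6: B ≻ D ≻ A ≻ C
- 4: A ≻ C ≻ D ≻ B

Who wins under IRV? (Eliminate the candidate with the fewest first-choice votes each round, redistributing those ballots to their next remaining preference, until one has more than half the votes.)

Round 1: A 15, B 11, C 0, D 7. C eliminated.
Round 2: A 15, B 11, D 7. D eliminated.
Round 3: A 22, B 11. A has a majority (≥17).

A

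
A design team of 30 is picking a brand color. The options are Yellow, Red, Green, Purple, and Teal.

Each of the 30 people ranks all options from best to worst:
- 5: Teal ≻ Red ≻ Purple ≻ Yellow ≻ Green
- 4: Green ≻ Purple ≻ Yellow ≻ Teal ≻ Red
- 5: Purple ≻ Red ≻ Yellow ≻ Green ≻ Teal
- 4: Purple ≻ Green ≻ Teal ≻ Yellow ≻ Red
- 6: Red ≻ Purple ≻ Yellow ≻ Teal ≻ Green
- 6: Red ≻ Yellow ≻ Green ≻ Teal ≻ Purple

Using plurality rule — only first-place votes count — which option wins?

First-place votes: Yellow 0, Red 12, Green 4, Purple 9, Teal 5.

Red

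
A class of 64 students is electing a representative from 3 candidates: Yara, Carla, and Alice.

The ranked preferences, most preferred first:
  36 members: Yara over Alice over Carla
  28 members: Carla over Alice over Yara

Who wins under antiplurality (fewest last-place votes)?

Alice

Last-place votes: Yara 28, Carla 36, Alice 0.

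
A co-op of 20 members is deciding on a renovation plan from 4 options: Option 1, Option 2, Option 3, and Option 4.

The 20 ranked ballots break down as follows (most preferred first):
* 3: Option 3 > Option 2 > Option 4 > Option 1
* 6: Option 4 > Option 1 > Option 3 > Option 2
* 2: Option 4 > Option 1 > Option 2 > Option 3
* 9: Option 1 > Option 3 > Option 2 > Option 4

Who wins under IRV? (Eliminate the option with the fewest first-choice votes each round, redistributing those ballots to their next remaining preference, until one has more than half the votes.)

Option 4

Round 1: Option 1 9, Option 2 0, Option 3 3, Option 4 8. Option 2 eliminated.
Round 2: Option 1 9, Option 3 3, Option 4 8. Option 3 eliminated.
Round 3: Option 1 9, Option 4 11. Option 4 has a majority (≥11).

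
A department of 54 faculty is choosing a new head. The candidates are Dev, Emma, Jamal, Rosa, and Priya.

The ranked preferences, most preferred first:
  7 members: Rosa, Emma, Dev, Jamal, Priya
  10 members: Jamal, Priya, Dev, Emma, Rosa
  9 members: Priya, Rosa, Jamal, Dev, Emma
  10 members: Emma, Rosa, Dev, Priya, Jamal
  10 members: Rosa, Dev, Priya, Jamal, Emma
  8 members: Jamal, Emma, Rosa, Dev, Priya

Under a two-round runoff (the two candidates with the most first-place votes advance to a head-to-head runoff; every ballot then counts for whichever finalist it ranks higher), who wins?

Rosa

Round 1 first-place votes: Dev 0, Emma 10, Jamal 18, Rosa 17, Priya 9. Jamal and Rosa advance.
Runoff: Jamal is ranked above Rosa on 18 ballots, Rosa above Jamal on 36.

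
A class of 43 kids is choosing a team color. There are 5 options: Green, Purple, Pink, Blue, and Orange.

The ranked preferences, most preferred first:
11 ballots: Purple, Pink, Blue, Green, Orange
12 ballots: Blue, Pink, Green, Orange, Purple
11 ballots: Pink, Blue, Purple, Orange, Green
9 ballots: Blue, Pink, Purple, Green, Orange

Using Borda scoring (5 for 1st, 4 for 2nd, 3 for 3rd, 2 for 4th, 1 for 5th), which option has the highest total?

Pink

Green: 11×2 + 12×3 + 11×1 + 9×2 = 87
Purple: 11×5 + 12×1 + 11×3 + 9×3 = 127
Pink: 11×4 + 12×4 + 11×5 + 9×4 = 183
Blue: 11×3 + 12×5 + 11×4 + 9×5 = 182
Orange: 11×1 + 12×2 + 11×2 + 9×1 = 66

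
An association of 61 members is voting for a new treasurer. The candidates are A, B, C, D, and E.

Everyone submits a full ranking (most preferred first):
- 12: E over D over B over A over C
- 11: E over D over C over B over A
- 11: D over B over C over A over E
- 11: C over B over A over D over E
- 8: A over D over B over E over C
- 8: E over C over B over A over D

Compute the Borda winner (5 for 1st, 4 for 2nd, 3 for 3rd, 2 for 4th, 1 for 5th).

A: 12×2 + 11×1 + 11×2 + 11×3 + 8×5 + 8×2 = 146
B: 12×3 + 11×2 + 11×4 + 11×4 + 8×3 + 8×3 = 194
C: 12×1 + 11×3 + 11×3 + 11×5 + 8×1 + 8×4 = 173
D: 12×4 + 11×4 + 11×5 + 11×2 + 8×4 + 8×1 = 209
E: 12×5 + 11×5 + 11×1 + 11×1 + 8×2 + 8×5 = 193

D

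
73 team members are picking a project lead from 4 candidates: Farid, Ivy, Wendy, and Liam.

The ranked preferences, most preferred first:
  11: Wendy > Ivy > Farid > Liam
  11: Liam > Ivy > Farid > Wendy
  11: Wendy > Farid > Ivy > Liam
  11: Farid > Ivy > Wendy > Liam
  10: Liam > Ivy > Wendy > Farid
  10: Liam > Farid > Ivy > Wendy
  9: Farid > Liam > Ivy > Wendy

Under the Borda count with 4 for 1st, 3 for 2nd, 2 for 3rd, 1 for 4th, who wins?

Farid

Farid: 11×2 + 11×2 + 11×3 + 11×4 + 10×1 + 10×3 + 9×4 = 197
Ivy: 11×3 + 11×3 + 11×2 + 11×3 + 10×3 + 10×2 + 9×2 = 189
Wendy: 11×4 + 11×1 + 11×4 + 11×2 + 10×2 + 10×1 + 9×1 = 160
Liam: 11×1 + 11×4 + 11×1 + 11×1 + 10×4 + 10×4 + 9×3 = 184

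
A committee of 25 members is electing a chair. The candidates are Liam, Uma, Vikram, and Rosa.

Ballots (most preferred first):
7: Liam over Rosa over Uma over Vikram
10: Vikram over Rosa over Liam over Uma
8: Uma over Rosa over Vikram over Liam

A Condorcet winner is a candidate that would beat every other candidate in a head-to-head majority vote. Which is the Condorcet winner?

Rosa vs Liam: 18–7
Rosa vs Uma: 17–8
Rosa vs Vikram: 15–10
Rosa beats every other candidate.

Rosa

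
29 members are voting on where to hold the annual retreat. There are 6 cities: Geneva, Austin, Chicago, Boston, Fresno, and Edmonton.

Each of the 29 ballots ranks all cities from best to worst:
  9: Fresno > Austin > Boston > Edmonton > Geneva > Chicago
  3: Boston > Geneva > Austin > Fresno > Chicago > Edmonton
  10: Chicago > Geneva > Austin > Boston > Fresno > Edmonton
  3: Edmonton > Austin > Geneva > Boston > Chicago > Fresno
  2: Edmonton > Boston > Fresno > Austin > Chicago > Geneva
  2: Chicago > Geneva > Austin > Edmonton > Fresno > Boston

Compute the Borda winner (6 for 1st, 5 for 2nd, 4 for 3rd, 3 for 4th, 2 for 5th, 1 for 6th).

Geneva: 9×2 + 3×5 + 10×5 + 3×4 + 2×1 + 2×5 = 107
Austin: 9×5 + 3×4 + 10×4 + 3×5 + 2×3 + 2×4 = 126
Chicago: 9×1 + 3×2 + 10×6 + 3×2 + 2×2 + 2×6 = 97
Boston: 9×4 + 3×6 + 10×3 + 3×3 + 2×5 + 2×1 = 105
Fresno: 9×6 + 3×3 + 10×2 + 3×1 + 2×4 + 2×2 = 98
Edmonton: 9×3 + 3×1 + 10×1 + 3×6 + 2×6 + 2×3 = 76

Austin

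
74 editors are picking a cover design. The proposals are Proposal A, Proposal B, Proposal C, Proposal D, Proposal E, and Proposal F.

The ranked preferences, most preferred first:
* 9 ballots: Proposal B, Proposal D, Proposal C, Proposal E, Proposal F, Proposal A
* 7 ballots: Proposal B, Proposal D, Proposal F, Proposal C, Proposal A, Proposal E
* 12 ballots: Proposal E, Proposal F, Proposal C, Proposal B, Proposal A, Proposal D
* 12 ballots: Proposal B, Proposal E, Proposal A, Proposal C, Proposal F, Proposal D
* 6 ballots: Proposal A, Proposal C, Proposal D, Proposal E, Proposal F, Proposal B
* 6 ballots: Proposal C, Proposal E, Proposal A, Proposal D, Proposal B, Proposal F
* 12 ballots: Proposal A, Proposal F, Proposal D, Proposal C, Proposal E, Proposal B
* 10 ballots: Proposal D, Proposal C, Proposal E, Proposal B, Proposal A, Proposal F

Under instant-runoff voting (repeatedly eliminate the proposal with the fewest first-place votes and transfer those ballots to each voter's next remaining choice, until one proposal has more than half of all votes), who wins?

Round 1: Proposal A 18, Proposal B 28, Proposal C 6, Proposal D 10, Proposal E 12, Proposal F 0. Proposal F eliminated.
Round 2: Proposal A 18, Proposal B 28, Proposal C 6, Proposal D 10, Proposal E 12. Proposal C eliminated.
Round 3: Proposal A 18, Proposal B 28, Proposal D 10, Proposal E 18. Proposal D eliminated.
Round 4: Proposal A 18, Proposal B 28, Proposal E 28. Proposal A eliminated.
Round 5: Proposal B 28, Proposal E 46. Proposal E has a majority (≥38).

Proposal E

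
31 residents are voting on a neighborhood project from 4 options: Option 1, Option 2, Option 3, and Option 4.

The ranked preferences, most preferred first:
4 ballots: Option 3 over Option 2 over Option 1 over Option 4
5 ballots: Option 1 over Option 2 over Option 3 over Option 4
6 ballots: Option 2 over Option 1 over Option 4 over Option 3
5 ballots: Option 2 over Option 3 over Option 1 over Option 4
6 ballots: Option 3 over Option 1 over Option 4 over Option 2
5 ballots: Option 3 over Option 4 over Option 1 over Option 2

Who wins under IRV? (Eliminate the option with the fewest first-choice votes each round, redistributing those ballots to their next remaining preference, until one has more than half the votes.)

Round 1: Option 1 5, Option 2 11, Option 3 15, Option 4 0. Option 4 eliminated.
Round 2: Option 1 5, Option 2 11, Option 3 15. Option 1 eliminated.
Round 3: Option 2 16, Option 3 15. Option 2 has a majority (≥16).

Option 2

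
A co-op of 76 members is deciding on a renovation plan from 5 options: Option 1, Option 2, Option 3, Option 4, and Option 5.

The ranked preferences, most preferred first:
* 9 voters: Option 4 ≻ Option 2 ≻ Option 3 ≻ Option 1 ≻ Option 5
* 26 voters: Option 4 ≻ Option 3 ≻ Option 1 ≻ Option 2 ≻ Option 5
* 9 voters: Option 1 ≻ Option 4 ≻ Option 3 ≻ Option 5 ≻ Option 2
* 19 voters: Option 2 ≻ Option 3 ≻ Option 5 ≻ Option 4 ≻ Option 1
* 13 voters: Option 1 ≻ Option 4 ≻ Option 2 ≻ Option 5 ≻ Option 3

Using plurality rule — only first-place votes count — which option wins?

Option 4

First-place votes: Option 1 22, Option 2 19, Option 3 0, Option 4 35, Option 5 0.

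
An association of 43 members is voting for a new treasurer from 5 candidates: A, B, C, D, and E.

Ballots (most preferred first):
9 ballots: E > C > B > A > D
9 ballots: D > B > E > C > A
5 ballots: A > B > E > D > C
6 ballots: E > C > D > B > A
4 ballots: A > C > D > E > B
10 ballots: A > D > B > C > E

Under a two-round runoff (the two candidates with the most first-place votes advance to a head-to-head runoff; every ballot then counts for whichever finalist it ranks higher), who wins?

E

Round 1 first-place votes: A 19, B 0, C 0, D 9, E 15. A and E advance.
Runoff: A is ranked above E on 19 ballots, E above A on 24.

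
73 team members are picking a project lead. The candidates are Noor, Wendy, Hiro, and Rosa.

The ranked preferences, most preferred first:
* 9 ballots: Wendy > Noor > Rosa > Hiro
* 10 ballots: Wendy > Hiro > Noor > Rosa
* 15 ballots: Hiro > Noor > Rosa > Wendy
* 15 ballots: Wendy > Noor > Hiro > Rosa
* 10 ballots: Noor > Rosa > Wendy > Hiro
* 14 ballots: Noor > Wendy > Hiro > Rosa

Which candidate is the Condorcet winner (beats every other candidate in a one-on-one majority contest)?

Noor vs Wendy: 39–34
Noor vs Hiro: 48–25
Noor vs Rosa: 73–0
Noor beats every other candidate.

Noor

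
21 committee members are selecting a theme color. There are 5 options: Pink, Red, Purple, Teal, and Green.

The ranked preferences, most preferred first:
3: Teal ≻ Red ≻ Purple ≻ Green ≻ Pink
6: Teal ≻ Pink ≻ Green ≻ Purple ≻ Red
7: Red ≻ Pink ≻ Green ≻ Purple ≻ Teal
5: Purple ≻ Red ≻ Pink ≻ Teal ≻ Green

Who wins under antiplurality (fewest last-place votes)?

Last-place votes: Pink 3, Red 6, Purple 0, Teal 7, Green 5.

Purple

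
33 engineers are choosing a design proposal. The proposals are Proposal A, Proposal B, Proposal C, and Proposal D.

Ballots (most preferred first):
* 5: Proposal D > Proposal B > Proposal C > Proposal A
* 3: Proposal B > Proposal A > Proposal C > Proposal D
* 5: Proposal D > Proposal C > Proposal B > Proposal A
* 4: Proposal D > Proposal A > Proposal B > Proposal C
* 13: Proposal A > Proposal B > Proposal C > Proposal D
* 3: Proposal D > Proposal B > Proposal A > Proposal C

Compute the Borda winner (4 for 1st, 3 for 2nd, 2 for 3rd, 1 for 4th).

Proposal A: 5×1 + 3×3 + 5×1 + 4×3 + 13×4 + 3×2 = 89
Proposal B: 5×3 + 3×4 + 5×2 + 4×2 + 13×3 + 3×3 = 93
Proposal C: 5×2 + 3×2 + 5×3 + 4×1 + 13×2 + 3×1 = 64
Proposal D: 5×4 + 3×1 + 5×4 + 4×4 + 13×1 + 3×4 = 84

Proposal B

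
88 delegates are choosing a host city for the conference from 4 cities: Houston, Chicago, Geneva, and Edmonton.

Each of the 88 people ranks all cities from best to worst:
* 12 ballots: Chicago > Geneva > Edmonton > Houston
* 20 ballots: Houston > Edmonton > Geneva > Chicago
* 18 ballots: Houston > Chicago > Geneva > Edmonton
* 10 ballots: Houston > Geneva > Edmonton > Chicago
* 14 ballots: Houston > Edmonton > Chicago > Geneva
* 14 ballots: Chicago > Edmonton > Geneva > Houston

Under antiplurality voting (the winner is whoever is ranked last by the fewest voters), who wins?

Last-place votes: Houston 26, Chicago 30, Geneva 14, Edmonton 18.

Geneva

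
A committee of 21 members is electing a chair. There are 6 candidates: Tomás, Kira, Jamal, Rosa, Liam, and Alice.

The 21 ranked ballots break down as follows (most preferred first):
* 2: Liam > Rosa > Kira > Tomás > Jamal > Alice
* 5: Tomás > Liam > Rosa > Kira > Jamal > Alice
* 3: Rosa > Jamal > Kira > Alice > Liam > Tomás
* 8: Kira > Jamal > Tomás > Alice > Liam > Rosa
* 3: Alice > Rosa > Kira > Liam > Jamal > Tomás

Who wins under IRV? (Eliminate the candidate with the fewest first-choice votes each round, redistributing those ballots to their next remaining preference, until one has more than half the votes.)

Rosa

Round 1: Tomás 5, Kira 8, Jamal 0, Rosa 3, Liam 2, Alice 3. Jamal eliminated.
Round 2: Tomás 5, Kira 8, Rosa 3, Liam 2, Alice 3. Liam eliminated.
Round 3: Tomás 5, Kira 8, Rosa 5, Alice 3. Alice eliminated.
Round 4: Tomás 5, Kira 8, Rosa 8. Tomás eliminated.
Round 5: Kira 8, Rosa 13. Rosa has a majority (≥11).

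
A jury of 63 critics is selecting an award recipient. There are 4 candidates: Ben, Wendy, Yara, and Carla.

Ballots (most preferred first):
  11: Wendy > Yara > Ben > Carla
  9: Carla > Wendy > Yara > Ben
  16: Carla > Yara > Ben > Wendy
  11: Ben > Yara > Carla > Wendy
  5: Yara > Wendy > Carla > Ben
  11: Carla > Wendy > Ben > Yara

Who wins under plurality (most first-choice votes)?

Carla

First-place votes: Ben 11, Wendy 11, Yara 5, Carla 36.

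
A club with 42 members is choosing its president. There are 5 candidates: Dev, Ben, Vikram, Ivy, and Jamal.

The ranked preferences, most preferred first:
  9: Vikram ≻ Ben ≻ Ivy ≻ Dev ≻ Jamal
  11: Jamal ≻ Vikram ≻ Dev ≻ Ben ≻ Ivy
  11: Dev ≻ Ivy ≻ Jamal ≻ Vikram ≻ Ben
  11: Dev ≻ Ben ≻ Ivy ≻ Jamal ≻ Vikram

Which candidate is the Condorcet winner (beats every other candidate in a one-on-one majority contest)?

Dev

Dev vs Ben: 33–9
Dev vs Vikram: 22–20
Dev vs Ivy: 33–9
Dev vs Jamal: 31–11
Dev beats every other candidate.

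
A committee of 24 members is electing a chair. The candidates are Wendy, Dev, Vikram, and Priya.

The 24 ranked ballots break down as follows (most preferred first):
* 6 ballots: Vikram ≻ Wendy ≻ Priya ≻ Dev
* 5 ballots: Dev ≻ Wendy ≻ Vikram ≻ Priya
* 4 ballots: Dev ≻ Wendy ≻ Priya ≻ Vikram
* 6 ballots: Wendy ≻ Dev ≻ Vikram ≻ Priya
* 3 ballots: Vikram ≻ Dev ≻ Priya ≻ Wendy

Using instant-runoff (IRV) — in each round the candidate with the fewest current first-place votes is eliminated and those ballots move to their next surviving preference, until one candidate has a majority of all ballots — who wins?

Round 1: Wendy 6, Dev 9, Vikram 9, Priya 0. Priya eliminated.
Round 2: Wendy 6, Dev 9, Vikram 9. Wendy eliminated.
Round 3: Dev 15, Vikram 9. Dev has a majority (≥13).

Dev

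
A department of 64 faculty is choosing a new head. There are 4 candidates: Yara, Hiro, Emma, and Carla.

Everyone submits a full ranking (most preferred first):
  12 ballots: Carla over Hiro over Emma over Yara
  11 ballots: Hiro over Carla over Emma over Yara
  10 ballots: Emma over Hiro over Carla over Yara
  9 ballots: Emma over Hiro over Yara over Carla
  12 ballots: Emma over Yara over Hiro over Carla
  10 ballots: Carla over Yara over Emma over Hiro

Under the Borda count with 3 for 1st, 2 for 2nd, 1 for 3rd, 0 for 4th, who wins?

Emma

Yara: 12×0 + 11×0 + 10×0 + 9×1 + 12×2 + 10×2 = 53
Hiro: 12×2 + 11×3 + 10×2 + 9×2 + 12×1 + 10×0 = 107
Emma: 12×1 + 11×1 + 10×3 + 9×3 + 12×3 + 10×1 = 126
Carla: 12×3 + 11×2 + 10×1 + 9×0 + 12×0 + 10×3 = 98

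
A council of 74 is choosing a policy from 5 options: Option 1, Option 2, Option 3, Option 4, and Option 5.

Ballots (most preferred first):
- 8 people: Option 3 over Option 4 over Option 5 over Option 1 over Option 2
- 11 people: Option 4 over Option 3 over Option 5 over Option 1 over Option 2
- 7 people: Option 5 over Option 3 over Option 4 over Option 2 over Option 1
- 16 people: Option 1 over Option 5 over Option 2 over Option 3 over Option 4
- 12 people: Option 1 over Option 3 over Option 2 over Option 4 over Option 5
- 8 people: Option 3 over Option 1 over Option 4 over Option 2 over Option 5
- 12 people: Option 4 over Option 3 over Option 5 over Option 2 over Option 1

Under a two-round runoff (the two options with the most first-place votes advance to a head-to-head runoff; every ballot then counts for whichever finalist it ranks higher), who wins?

Option 4

Round 1 first-place votes: Option 1 28, Option 2 0, Option 3 16, Option 4 23, Option 5 7. Option 1 and Option 4 advance.
Runoff: Option 1 is ranked above Option 4 on 36 ballots, Option 4 above Option 1 on 38.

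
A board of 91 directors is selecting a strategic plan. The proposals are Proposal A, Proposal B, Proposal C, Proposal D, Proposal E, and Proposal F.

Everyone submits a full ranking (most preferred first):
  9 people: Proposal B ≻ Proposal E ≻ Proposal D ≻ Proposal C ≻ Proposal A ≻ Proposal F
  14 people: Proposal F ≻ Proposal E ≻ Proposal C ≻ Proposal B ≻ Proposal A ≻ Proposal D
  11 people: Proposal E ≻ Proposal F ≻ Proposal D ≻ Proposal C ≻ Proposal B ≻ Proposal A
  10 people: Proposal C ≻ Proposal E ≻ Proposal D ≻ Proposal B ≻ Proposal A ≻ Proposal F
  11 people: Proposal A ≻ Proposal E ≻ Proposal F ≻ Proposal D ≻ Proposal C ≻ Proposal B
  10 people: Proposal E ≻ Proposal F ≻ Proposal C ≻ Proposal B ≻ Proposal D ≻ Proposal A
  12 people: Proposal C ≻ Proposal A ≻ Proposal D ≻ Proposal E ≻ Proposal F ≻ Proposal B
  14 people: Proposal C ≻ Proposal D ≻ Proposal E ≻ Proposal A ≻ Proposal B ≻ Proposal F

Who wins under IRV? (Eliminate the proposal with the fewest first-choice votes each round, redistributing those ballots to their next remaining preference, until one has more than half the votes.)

Round 1: Proposal A 11, Proposal B 9, Proposal C 36, Proposal D 0, Proposal E 21, Proposal F 14. Proposal D eliminated.
Round 2: Proposal A 11, Proposal B 9, Proposal C 36, Proposal E 21, Proposal F 14. Proposal B eliminated.
Round 3: Proposal A 11, Proposal C 36, Proposal E 30, Proposal F 14. Proposal A eliminated.
Round 4: Proposal C 36, Proposal E 41, Proposal F 14. Proposal F eliminated.
Round 5: Proposal C 36, Proposal E 55. Proposal E has a majority (≥46).

Proposal E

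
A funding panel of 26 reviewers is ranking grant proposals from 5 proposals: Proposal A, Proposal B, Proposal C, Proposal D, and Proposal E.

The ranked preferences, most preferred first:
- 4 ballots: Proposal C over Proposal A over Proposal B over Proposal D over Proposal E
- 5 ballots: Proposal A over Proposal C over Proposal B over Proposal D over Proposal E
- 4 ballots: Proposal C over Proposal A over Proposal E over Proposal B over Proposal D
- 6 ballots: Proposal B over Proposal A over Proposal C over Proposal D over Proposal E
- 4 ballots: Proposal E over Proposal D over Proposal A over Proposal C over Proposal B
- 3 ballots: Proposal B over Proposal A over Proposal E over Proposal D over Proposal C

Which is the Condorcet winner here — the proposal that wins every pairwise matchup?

Proposal A

Proposal A vs Proposal B: 17–9
Proposal A vs Proposal C: 18–8
Proposal A vs Proposal D: 22–4
Proposal A vs Proposal E: 22–4
Proposal A beats every other proposal.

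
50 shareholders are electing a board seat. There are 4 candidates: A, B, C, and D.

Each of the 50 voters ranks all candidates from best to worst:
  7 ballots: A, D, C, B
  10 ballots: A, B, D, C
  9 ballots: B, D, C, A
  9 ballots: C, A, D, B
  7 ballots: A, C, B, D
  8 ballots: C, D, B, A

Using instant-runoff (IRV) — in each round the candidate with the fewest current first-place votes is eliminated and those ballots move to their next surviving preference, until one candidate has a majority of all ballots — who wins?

Round 1: A 24, B 9, C 17, D 0. D eliminated.
Round 2: A 24, B 9, C 17. B eliminated.
Round 3: A 24, C 26. C has a majority (≥26).

C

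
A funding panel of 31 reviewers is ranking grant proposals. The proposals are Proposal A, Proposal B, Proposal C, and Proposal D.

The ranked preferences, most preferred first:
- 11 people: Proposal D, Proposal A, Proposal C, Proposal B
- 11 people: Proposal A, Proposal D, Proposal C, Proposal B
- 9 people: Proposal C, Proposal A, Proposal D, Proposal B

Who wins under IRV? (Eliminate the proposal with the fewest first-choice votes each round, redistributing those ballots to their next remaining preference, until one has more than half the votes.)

Proposal A

Round 1: Proposal A 11, Proposal B 0, Proposal C 9, Proposal D 11. Proposal B eliminated.
Round 2: Proposal A 11, Proposal C 9, Proposal D 11. Proposal C eliminated.
Round 3: Proposal A 20, Proposal D 11. Proposal A has a majority (≥16).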